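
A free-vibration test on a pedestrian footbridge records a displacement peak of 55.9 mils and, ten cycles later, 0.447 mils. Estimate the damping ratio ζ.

0.0766

Logarithmic decrement δ = (1/n)·ln(x₀/x_n) = (1/10)·ln(55.9/0.447) = (1/10)·ln(125.1) = 0.4829.
ζ = δ/√(4π² + δ²) = 0.4829/√(39.48 + 0.233) = 0.4829/6.302 = 0.07663.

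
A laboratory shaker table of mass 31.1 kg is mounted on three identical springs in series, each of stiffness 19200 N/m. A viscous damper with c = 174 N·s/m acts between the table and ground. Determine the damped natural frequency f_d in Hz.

Series springs: 1/k_eq = 3/19200, so k_eq = 19200/3 = 6400 N/m.
ω_n = √(k_eq/m) = √(6400/31.1) = 14.35 rad/s.
Critical damping c_c = 2√(k_eq·m) = 2√(6400 × 31.1) = 892.3 N·s/m, so ζ = c/c_c = 174/892.3 = 0.1950.
ω_d = ω_n√(1 − ζ²) = 14.35 × √(1 − 0.0380) = 14.07 rad/s.
f_d = ω_d/(2π) = 2.239 Hz.

2.24 Hz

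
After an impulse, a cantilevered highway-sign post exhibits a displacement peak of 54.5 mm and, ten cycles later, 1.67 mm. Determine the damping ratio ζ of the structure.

Logarithmic decrement δ = (1/n)·ln(x₀/x_n) = (1/10)·ln(54.5/1.67) = (1/10)·ln(32.63) = 0.3485.
ζ = δ/√(4π² + δ²) = 0.3485/√(39.48 + 0.121) = 0.3485/6.293 = 0.05539.

0.0554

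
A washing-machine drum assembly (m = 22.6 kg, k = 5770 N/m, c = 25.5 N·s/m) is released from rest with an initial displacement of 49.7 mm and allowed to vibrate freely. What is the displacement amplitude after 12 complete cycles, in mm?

ζ = c/(2√(km)) = 25.5/(2√(5770 × 22.6)) = 25.5/722.2 = 0.03531.
Logarithmic decrement δ = 2πζ/√(1 − ζ²) = 2π × 0.03531/√(1 − 0.00125) = 0.2220.
After n cycles, x_n/x₀ = e^(−nδ), so x_12 = 49.7 × e^(−12 × 0.2220) = 49.7 × 0.06968 = 3.463 mm.

3.46 mm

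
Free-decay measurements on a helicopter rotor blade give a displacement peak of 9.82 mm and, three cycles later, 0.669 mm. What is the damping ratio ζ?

0.141

Logarithmic decrement δ = (1/n)·ln(x₀/x_n) = (1/3)·ln(9.82/0.669) = (1/3)·ln(14.68) = 0.8955.
ζ = δ/√(4π² + δ²) = 0.8955/√(39.48 + 0.802) = 0.8955/6.347 = 0.1411.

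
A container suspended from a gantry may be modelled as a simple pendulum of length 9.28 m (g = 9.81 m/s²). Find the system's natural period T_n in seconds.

6.11 s

For a simple pendulum ω_n = √(g/L) = √(9.81/9.28) = √1.057 = 1.028 rad/s.
T_n = 2π/ω_n = 6.283/1.028 = 6.111 s.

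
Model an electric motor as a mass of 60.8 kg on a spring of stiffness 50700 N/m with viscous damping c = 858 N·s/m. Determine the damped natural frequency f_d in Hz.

4.46 Hz

ω_n = √(k/m) = √(50700/60.8) = 28.88 rad/s.
Critical damping c_c = 2√(k·m) = 2√(50700 × 60.8) = 3511 N·s/m, so ζ = c/c_c = 858/3511 = 0.2443.
ω_d = ω_n√(1 − ζ²) = 28.88 × √(1 − 0.0597) = 28.00 rad/s.
f_d = ω_d/(2π) = 4.457 Hz.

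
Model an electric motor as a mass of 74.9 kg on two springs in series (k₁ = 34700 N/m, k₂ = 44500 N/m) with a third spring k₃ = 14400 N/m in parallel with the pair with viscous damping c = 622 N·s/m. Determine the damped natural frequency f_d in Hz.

3.32 Hz

Series pair: k_s = k₁k₂/(k₁+k₂) = (34700)(44500)/(34700 + 44500) = 19500 N/m. In parallel with k₃: k_eq = 19500 + 14400 = 33900 N/m.
ω_n = √(k_eq/m) = √(33900/74.9) = 21.27 rad/s.
Critical damping c_c = 2√(k_eq·m) = 2√(33900 × 74.9) = 3187 N·s/m, so ζ = c/c_c = 622/3187 = 0.1952.
ω_d = ω_n√(1 − ζ²) = 21.27 × √(1 − 0.0381) = 20.86 rad/s.
f_d = ω_d/(2π) = 3.321 Hz.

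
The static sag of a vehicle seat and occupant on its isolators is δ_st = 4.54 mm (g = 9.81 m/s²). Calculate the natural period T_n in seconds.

0.135 s

ω_n = √(g/δ_st) = √(9.81/0.00454) = √2161 = 46.48 rad/s.
T_n = 2π/ω_n = 6.283/46.48 = 0.1352 s.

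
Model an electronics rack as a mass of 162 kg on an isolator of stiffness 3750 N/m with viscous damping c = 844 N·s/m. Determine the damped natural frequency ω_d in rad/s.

4.05 rad/s

ω_n = √(k/m) = √(3750/162) = 4.811 rad/s.
Critical damping c_c = 2√(k·m) = 2√(3750 × 162) = 1559 N·s/m, so ζ = c/c_c = 844/1559 = 0.5414.
ω_d = ω_n√(1 − ζ²) = 4.811 × √(1 − 0.293) = 4.045 rad/s.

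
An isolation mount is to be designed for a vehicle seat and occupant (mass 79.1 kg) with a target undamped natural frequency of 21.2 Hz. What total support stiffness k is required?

ω_n = 2πf_n = 2π × 21.2 = 133.2 rad/s.
k = m·ω_n² = 79.1 × 133.2² = 79.1 × 17740 = 1403000 N/m.

1400000 N/m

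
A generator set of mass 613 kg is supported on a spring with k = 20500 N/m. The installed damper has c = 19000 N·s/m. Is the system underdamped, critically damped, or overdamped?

overdamped

c_c = 2√(k·m) = 7090 N·s/m; ζ = c/c_c = 19000/7090 = 2.68.
Since ζ > 1 the system is overdamped.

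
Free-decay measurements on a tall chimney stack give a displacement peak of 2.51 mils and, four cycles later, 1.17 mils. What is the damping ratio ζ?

0.0304

Logarithmic decrement δ = (1/n)·ln(x₀/x_n) = (1/4)·ln(2.51/1.17) = (1/4)·ln(2.145) = 0.1908.
ζ = δ/√(4π² + δ²) = 0.1908/√(39.48 + 0.0364) = 0.1908/6.286 = 0.03036.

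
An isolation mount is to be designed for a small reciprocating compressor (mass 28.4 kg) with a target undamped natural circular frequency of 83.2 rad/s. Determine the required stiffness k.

197000 N/m

k = m·ω_n² = 28.4 × 83.20² = 28.4 × 6922 = 196600 N/m.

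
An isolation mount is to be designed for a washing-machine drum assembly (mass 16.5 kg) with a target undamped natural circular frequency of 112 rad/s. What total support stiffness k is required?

207000 N/m

k = m·ω_n² = 16.5 × 112.0² = 16.5 × 12540 = 207000 N/m.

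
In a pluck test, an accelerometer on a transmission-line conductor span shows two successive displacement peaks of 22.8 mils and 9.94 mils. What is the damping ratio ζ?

0.131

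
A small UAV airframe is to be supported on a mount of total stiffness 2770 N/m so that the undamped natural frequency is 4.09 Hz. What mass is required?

4.19 kg

ω_n = 2πf_n = 2π × 4.09 = 25.70 rad/s.
m = k/ω_n² = 2770/25.70² = 2770/660.4 = 4.194 kg.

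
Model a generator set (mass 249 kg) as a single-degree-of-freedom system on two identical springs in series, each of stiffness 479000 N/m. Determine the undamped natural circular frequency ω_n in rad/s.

Series springs: 1/k_eq = 2/479000, so k_eq = 479000/2 = 239500 N/m.
ω_n = √(k_eq/m) = √(239500/249) = √961.8 = 31.01 rad/s.

31.0 rad/s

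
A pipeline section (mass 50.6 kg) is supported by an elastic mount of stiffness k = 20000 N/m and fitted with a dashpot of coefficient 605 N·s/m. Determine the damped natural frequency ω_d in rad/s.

ω_n = √(k/m) = √(20000/50.6) = 19.88 rad/s.
Critical damping c_c = 2√(k·m) = 2√(20000 × 50.6) = 2012 N·s/m, so ζ = c/c_c = 605/2012 = 0.3007.
ω_d = ω_n√(1 − ζ²) = 19.88 × √(1 − 0.0904) = 18.96 rad/s.

19.0 rad/s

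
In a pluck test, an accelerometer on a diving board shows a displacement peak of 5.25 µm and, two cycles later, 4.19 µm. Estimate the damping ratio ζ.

0.0179

Logarithmic decrement δ = (1/n)·ln(x₀/x_n) = (1/2)·ln(5.25/4.19) = (1/2)·ln(1.253) = 0.1128.
ζ = δ/√(4π² + δ²) = 0.1128/√(39.48 + 0.0127) = 0.1128/6.284 = 0.01794.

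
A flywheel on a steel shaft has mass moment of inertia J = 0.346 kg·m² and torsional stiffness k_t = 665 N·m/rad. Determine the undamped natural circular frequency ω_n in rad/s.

ω_n = √(k_t/J) = √(665/0.346) = √1922 = 43.84 rad/s.

43.8 rad/s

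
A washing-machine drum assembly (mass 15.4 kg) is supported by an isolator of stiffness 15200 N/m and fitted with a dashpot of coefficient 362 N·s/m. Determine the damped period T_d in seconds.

0.216 s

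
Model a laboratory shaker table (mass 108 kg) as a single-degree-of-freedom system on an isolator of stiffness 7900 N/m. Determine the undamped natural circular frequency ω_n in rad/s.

8.55 rad/s

ω_n = √(k/m) = √(7900/108) = √73.15 = 8.553 rad/s.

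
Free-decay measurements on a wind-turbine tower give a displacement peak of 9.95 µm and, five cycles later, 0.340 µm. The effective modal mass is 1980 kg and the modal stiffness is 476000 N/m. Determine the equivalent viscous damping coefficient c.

Logarithmic decrement δ = (1/n)·ln(x₀/x_n) = (1/5)·ln(9.95/0.340) = (1/5)·ln(29.26) = 0.6753.
ζ = δ/√(4π² + δ²) = 0.6753/√(39.48 + 0.456) = 0.6753/6.319 = 0.1069.
c = ζ · 2√(km) = 0.1069 × 2√(476000 × 1980) = 0.1069 × 61400 = 6561 N·s/m.

6560 N·s/m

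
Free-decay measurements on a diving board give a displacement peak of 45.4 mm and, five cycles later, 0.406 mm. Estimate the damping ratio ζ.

0.148

Logarithmic decrement δ = (1/n)·ln(x₀/x_n) = (1/5)·ln(45.4/0.406) = (1/5)·ln(111.8) = 0.9434.
ζ = δ/√(4π² + δ²) = 0.9434/√(39.48 + 0.890) = 0.9434/6.354 = 0.1485.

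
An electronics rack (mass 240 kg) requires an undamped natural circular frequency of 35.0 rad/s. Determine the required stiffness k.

k = m·ω_n² = 240 × 35.00² = 240 × 1225 = 294000 N/m.

294000 N/m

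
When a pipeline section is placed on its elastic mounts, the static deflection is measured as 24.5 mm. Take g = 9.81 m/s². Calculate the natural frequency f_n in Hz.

3.18 Hz

ω_n = √(g/δ_st) = √(9.81/0.0245) = √400.4 = 20.01 rad/s.
f_n = ω_n/(2π) = 20.01/6.283 = 3.185 Hz.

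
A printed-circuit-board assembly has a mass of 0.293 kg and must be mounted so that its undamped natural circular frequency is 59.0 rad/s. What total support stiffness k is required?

1020 N/m

k = m·ω_n² = 0.293 × 59.00² = 0.293 × 3481 = 1020 N/m.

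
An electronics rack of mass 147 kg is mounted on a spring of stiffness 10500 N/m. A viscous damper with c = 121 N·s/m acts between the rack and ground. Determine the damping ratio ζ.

ω_n = √(k/m) = √(10500/147) = 8.452 rad/s.
Critical damping c_c = 2√(k·m) = 2√(10500 × 147) = 2485 N·s/m, so ζ = c/c_c = 121/2485 = 0.04870.

0.0487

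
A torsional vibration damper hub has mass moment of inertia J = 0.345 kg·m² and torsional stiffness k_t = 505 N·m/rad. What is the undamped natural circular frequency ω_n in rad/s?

38.3 rad/s

ω_n = √(k_t/J) = √(505/0.345) = √1464 = 38.26 rad/s.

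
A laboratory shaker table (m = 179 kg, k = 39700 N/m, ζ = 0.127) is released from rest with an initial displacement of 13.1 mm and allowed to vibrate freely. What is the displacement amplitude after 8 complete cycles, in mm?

Logarithmic decrement δ = 2πζ/√(1 − ζ²) = 2π × 0.1270/√(1 − 0.0161) = 0.8045.
After n cycles, x_n/x₀ = e^(−nδ), so x_8 = 13.1 × e^(−8 × 0.8045) = 13.1 × 0.001603 = 0.02100 mm.

0.0210 mm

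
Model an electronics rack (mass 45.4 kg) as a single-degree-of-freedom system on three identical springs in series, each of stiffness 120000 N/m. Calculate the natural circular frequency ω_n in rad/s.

29.7 rad/s

Series springs: 1/k_eq = 3/120000, so k_eq = 120000/3 = 40000 N/m.
ω_n = √(k_eq/m) = √(40000/45.4) = √881.1 = 29.68 rad/s.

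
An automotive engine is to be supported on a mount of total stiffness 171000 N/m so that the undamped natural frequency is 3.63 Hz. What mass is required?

329 kg

ω_n = 2πf_n = 2π × 3.63 = 22.81 rad/s.
m = k/ω_n² = 171000/22.81² = 171000/520.2 = 328.7 kg.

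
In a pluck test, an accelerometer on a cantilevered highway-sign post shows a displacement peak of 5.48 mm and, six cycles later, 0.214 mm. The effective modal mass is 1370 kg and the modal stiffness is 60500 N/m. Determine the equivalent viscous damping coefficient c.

Logarithmic decrement δ = (1/n)·ln(x₀/x_n) = (1/6)·ln(5.48/0.214) = (1/6)·ln(25.61) = 0.5405.
ζ = δ/√(4π² + δ²) = 0.5405/√(39.48 + 0.292) = 0.5405/6.306 = 0.08570.
c = ζ · 2√(km) = 0.08570 × 2√(60500 × 1370) = 0.08570 × 18210 = 1561 N·s/m.

1560 N·s/m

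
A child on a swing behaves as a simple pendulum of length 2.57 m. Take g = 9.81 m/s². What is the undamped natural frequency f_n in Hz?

0.311 Hz

For a simple pendulum ω_n = √(g/L) = √(9.81/2.57) = √3.817 = 1.954 rad/s.
f_n = ω_n/(2π) = 1.954/6.283 = 0.3109 Hz.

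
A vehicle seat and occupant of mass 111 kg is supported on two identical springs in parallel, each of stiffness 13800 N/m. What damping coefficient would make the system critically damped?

3500 N·s/m

Parallel springs add: k_eq = 2 × 13800 = 27600 N/m.
c_c = 2√(k_eq·m) = 2√(27600 × 111) = 2 × 1750 = 3501 N·s/m.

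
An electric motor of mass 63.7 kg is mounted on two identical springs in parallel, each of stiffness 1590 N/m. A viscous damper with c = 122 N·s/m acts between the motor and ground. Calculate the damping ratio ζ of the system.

0.136

Parallel springs add: k_eq = 2 × 1590 = 3180 N/m.
ω_n = √(k_eq/m) = √(3180/63.7) = 7.066 rad/s.
Critical damping c_c = 2√(k_eq·m) = 2√(3180 × 63.7) = 900.1 N·s/m, so ζ = c/c_c = 122/900.1 = 0.1355.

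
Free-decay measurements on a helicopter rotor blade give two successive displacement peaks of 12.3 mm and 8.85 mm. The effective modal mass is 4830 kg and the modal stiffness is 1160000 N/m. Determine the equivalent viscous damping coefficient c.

Logarithmic decrement δ = (1/n)·ln(x₀/x_n) = (1/1)·ln(12.3/8.85) = (1/1)·ln(1.390) = 0.3292.
ζ = δ/√(4π² + δ²) = 0.3292/√(39.48 + 0.108) = 0.3292/6.292 = 0.05232.
c = ζ · 2√(km) = 0.05232 × 2√(1160000 × 4830) = 0.05232 × 149700 = 7832 N·s/m.

7830 N·s/m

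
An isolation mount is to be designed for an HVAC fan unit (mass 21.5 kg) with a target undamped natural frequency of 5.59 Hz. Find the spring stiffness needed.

26500 N/m

ω_n = 2πf_n = 2π × 5.59 = 35.12 rad/s.
k = m·ω_n² = 21.5 × 35.12² = 21.5 × 1234 = 26520 N/m.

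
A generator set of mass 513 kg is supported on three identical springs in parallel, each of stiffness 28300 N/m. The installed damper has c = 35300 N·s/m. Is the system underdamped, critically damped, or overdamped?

Parallel springs add: k_eq = 3 × 28300 = 84900 N/m.
c_c = 2√(k_eq·m) = 13200 N·s/m; ζ = c/c_c = 35300/13200 = 2.67.
Since ζ > 1 the system is overdamped.

overdamped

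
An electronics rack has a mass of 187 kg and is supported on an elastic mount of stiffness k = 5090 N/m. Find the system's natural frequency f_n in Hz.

ω_n = √(k/m) = √(5090/187) = √27.22 = 5.217 rad/s.
f_n = ω_n/(2π) = 5.217/6.283 = 0.8303 Hz.

0.830 Hz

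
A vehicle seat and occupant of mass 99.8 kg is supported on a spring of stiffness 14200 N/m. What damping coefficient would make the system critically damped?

c_c = 2√(k·m) = 2√(14200 × 99.8) = 2 × 1190 = 2381 N·s/m.

2380 N·s/m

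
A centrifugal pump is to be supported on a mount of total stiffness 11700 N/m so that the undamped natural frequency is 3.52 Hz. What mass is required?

ω_n = 2πf_n = 2π × 3.52 = 22.12 rad/s.
m = k/ω_n² = 11700/22.12² = 11700/489.2 = 23.92 kg.

23.9 kg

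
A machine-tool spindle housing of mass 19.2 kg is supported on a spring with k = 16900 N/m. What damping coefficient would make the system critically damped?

c_c = 2√(k·m) = 2√(16900 × 19.2) = 2 × 569.6 = 1139 N·s/m.

1140 N·s/m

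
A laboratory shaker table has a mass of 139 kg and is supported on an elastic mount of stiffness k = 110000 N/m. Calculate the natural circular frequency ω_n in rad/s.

ω_n = √(k/m) = √(110000/139) = √791.4 = 28.13 rad/s.

28.1 rad/s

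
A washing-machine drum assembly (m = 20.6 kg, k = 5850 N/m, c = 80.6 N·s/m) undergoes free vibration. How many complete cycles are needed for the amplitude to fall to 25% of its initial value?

ζ = c/(2√(km)) = 80.6/(2√(5850 × 20.6)) = 80.6/694.3 = 0.1161.
Logarithmic decrement δ = 2πζ/√(1 − ζ²) = 2π × 0.1161/√(1 − 0.0135) = 0.7344.
x_n/x₀ = e^(−nδ) ≤ 0.25; take ln: n ≥ ln(1/0.25)/δ = 1.386/0.7344 = 1.888.
So 2 complete cycles are required.

2 cycles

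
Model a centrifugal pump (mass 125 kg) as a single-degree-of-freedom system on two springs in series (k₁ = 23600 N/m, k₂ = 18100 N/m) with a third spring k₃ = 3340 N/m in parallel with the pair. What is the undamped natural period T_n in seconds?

Series pair: k_s = k₁k₂/(k₁+k₂) = (23600)(18100)/(23600 + 18100) = 10240 N/m. In parallel with k₃: k_eq = 10240 + 3340 = 13580 N/m.
ω_n = √(k_eq/m) = √(13580/125) = √108.7 = 10.42 rad/s.
T_n = 2π/ω_n = 6.283/10.42 = 0.6027 s.

0.603 s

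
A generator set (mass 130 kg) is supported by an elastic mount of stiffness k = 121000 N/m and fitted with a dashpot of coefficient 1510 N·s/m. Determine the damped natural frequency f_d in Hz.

4.77 Hz

ω_n = √(k/m) = √(121000/130) = 30.51 rad/s.
Critical damping c_c = 2√(k·m) = 2√(121000 × 130) = 7932 N·s/m, so ζ = c/c_c = 1510/7932 = 0.1904.
ω_d = ω_n√(1 − ζ²) = 30.51 × √(1 − 0.0362) = 29.95 rad/s.
f_d = ω_d/(2π) = 4.767 Hz.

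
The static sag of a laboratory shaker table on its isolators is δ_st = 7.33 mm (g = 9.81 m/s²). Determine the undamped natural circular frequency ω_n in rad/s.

36.6 rad/s

ω_n = √(g/δ_st) = √(9.81/0.00733) = √1338 = 36.58 rad/s.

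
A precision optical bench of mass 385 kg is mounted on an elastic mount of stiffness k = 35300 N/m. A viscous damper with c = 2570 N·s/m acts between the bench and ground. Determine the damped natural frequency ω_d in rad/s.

ω_n = √(k/m) = √(35300/385) = 9.575 rad/s.
Critical damping c_c = 2√(k·m) = 2√(35300 × 385) = 7373 N·s/m, so ζ = c/c_c = 2570/7373 = 0.3486.
ω_d = ω_n√(1 − ζ²) = 9.575 × √(1 − 0.121) = 8.975 rad/s.

8.97 rad/s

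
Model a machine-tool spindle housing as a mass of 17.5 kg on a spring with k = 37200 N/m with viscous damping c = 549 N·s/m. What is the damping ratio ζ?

0.340

ω_n = √(k/m) = √(37200/17.5) = 46.11 rad/s.
Critical damping c_c = 2√(k·m) = 2√(37200 × 17.5) = 1614 N·s/m, so ζ = c/c_c = 549/1614 = 0.3402.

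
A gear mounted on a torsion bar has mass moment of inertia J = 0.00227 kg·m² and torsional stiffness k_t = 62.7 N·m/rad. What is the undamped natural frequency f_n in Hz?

26.5 Hz

ω_n = √(k_t/J) = √(62.7/0.00227) = √27620 = 166.2 rad/s.
f_n = ω_n/(2π) = 166.2/6.283 = 26.45 Hz.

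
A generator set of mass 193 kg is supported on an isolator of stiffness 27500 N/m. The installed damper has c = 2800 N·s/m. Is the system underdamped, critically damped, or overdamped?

underdamped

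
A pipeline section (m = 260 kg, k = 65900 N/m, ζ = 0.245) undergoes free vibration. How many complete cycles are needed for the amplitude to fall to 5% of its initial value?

2 cycles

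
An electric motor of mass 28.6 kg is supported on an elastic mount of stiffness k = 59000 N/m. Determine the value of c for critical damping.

2600 N·s/m

c_c = 2√(k·m) = 2√(59000 × 28.6) = 2 × 1299 = 2598 N·s/m.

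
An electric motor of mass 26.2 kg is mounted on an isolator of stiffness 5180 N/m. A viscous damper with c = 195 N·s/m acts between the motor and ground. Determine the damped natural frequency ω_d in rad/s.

13.6 rad/s

ω_n = √(k/m) = √(5180/26.2) = 14.06 rad/s.
Critical damping c_c = 2√(k·m) = 2√(5180 × 26.2) = 736.8 N·s/m, so ζ = c/c_c = 195/736.8 = 0.2647.
ω_d = ω_n√(1 − ζ²) = 14.06 × √(1 − 0.0700) = 13.56 rad/s.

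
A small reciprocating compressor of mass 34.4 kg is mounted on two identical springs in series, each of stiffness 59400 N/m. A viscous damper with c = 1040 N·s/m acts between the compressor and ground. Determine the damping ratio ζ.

0.514

Series springs: 1/k_eq = 2/59400, so k_eq = 59400/2 = 29700 N/m.
ω_n = √(k_eq/m) = √(29700/34.4) = 29.38 rad/s.
Critical damping c_c = 2√(k_eq·m) = 2√(29700 × 34.4) = 2022 N·s/m, so ζ = c/c_c = 1040/2022 = 0.5145.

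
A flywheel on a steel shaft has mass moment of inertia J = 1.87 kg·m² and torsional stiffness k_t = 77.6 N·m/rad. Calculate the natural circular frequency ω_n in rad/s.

6.44 rad/s

ω_n = √(k_t/J) = √(77.6/1.87) = √41.50 = 6.442 rad/s.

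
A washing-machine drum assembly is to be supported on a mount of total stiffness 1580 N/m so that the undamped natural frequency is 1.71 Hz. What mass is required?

ω_n = 2πf_n = 2π × 1.71 = 10.74 rad/s.
m = k/ω_n² = 1580/10.74² = 1580/115.4 = 13.69 kg.

13.7 kg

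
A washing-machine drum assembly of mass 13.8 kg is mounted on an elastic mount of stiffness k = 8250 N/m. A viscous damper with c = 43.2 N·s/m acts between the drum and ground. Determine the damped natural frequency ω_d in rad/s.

ω_n = √(k/m) = √(8250/13.8) = 24.45 rad/s.
Critical damping c_c = 2√(k·m) = 2√(8250 × 13.8) = 674.8 N·s/m, so ζ = c/c_c = 43.2/674.8 = 0.06402.
ω_d = ω_n√(1 − ζ²) = 24.45 × √(1 − 0.00410) = 24.40 rad/s.

24.4 rad/s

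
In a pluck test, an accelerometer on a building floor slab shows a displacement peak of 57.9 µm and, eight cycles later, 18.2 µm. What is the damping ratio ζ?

0.0230

Logarithmic decrement δ = (1/n)·ln(x₀/x_n) = (1/8)·ln(57.9/18.2) = (1/8)·ln(3.181) = 0.1447.
ζ = δ/√(4π² + δ²) = 0.1447/√(39.48 + 0.0209) = 0.1447/6.285 = 0.02302.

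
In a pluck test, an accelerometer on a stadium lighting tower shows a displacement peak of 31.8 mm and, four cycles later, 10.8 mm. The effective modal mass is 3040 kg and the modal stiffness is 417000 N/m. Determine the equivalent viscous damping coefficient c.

Logarithmic decrement δ = (1/n)·ln(x₀/x_n) = (1/4)·ln(31.8/10.8) = (1/4)·ln(2.944) = 0.2700.
ζ = δ/√(4π² + δ²) = 0.2700/√(39.48 + 0.0729) = 0.2700/6.289 = 0.04293.
c = ζ · 2√(km) = 0.04293 × 2√(417000 × 3040) = 0.04293 × 71210 = 3057 N·s/m.

3060 N·s/m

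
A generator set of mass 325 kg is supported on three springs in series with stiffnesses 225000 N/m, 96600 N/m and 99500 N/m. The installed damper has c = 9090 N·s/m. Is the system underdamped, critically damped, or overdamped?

Series springs: 1/k_eq = 1/225000 + 1/96600 + 1/99500 = 2.485×10^-5, so k_eq = 40250 N/m.
c_c = 2√(k_eq·m) = 7233 N·s/m; ζ = c/c_c = 9090/7233 = 1.26.
Since ζ > 1 the system is overdamped.

overdamped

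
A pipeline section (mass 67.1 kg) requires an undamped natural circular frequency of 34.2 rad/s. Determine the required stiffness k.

78500 N/m

k = m·ω_n² = 67.1 × 34.20² = 67.1 × 1170 = 78480 N/m.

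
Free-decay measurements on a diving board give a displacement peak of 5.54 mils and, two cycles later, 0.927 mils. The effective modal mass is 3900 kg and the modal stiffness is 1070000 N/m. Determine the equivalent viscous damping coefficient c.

18200 N·s/m

Logarithmic decrement δ = (1/n)·ln(x₀/x_n) = (1/2)·ln(5.54/0.927) = (1/2)·ln(5.976) = 0.8939.
ζ = δ/√(4π² + δ²) = 0.8939/√(39.48 + 0.799) = 0.8939/6.346 = 0.1409.
c = ζ · 2√(km) = 0.1409 × 2√(1070000 × 3900) = 0.1409 × 129200 = 18200 N·s/m.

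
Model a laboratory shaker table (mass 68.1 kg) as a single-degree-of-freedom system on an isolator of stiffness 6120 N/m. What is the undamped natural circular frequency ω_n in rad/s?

9.48 rad/s

ω_n = √(k/m) = √(6120/68.1) = √89.87 = 9.480 rad/s.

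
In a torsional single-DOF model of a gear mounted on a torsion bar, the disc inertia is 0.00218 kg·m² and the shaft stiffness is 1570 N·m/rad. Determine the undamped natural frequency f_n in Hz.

135 Hz

ω_n = √(k_t/J) = √(1570/0.00218) = √720200 = 848.6 rad/s.
f_n = ω_n/(2π) = 848.6/6.283 = 135.1 Hz.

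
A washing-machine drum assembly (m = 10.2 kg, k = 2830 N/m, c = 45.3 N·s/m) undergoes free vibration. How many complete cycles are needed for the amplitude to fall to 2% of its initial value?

ζ = c/(2√(km)) = 45.3/(2√(2830 × 10.2)) = 45.3/339.8 = 0.1333.
Logarithmic decrement δ = 2πζ/√(1 − ζ²) = 2π × 0.1333/√(1 − 0.0178) = 0.8452.
x_n/x₀ = e^(−nδ) ≤ 0.02; take ln: n ≥ ln(1/0.02)/δ = 3.912/0.8452 = 4.629.
So 5 complete cycles are required.

5 cycles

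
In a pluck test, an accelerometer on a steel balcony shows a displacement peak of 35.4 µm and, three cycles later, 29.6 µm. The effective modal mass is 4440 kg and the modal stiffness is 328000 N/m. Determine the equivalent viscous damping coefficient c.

Logarithmic decrement δ = (1/n)·ln(x₀/x_n) = (1/3)·ln(35.4/29.6) = (1/3)·ln(1.196) = 0.05965.
ζ = δ/√(4π² + δ²) = 0.05965/√(39.48 + 0.00356) = 0.05965/6.283 = 0.009492.
c = ζ · 2√(km) = 0.009492 × 2√(328000 × 4440) = 0.009492 × 76320 = 724.5 N·s/m.

725 N·s/m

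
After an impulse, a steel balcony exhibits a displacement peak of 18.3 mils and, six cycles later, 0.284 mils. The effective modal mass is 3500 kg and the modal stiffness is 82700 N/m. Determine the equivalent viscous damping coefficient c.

3740 N·s/m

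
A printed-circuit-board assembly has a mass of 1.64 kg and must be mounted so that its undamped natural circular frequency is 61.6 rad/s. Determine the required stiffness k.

k = m·ω_n² = 1.64 × 61.60² = 1.64 × 3795 = 6223 N/m.

6220 N/m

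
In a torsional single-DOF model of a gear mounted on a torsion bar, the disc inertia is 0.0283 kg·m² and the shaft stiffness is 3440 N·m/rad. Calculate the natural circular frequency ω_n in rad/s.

ω_n = √(k_t/J) = √(3440/0.0283) = √121600 = 348.6 rad/s.

349 rad/s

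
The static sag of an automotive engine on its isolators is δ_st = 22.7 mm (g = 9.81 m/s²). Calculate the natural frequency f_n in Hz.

3.31 Hz

ω_n = √(g/δ_st) = √(9.81/0.0227) = √432.2 = 20.79 rad/s.
f_n = ω_n/(2π) = 20.79/6.283 = 3.309 Hz.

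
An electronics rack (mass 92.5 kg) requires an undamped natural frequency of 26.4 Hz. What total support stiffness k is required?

2550000 N/m

ω_n = 2πf_n = 2π × 26.4 = 165.9 rad/s.
k = m·ω_n² = 92.5 × 165.9² = 92.5 × 27510 = 2545000 N/m.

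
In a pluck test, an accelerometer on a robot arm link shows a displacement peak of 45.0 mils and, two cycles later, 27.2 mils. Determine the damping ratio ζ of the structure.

Logarithmic decrement δ = (1/n)·ln(x₀/x_n) = (1/2)·ln(45.0/27.2) = (1/2)·ln(1.654) = 0.2517.
ζ = δ/√(4π² + δ²) = 0.2517/√(39.48 + 0.0634) = 0.2517/6.288 = 0.04003.

0.0400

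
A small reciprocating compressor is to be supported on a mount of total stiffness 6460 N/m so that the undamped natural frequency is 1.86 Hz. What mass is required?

47.3 kg

ω_n = 2πf_n = 2π × 1.86 = 11.69 rad/s.
m = k/ω_n² = 6460/11.69² = 6460/136.6 = 47.30 kg.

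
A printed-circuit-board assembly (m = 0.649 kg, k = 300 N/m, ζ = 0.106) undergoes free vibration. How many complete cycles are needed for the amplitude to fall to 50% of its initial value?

2 cycles

Logarithmic decrement δ = 2πζ/√(1 − ζ²) = 2π × 0.1060/√(1 − 0.0112) = 0.6698.
x_n/x₀ = e^(−nδ) ≤ 0.5; take ln: n ≥ ln(1/0.5)/δ = 0.6931/0.6698 = 1.035.
So 2 complete cycles are required.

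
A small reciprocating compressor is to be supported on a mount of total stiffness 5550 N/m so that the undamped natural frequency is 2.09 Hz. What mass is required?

32.2 kg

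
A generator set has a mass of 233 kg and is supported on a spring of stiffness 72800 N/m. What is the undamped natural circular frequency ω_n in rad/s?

17.7 rad/s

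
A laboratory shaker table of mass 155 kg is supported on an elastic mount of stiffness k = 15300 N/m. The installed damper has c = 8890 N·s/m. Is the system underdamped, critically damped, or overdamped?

c_c = 2√(k·m) = 3080 N·s/m; ζ = c/c_c = 8890/3080 = 2.89.
Since ζ > 1 the system is overdamped.

overdamped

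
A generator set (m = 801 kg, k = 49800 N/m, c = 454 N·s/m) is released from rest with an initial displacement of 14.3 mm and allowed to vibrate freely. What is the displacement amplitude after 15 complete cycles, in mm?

0.482 mm

ζ = c/(2√(km)) = 454/(2√(49800 × 801)) = 454/12630 = 0.03594.
Logarithmic decrement δ = 2πζ/√(1 − ζ²) = 2π × 0.03594/√(1 − 0.00129) = 0.2260.
After n cycles, x_n/x₀ = e^(−nδ), so x_15 = 14.3 × e^(−15 × 0.2260) = 14.3 × 0.03372 = 0.4822 mm.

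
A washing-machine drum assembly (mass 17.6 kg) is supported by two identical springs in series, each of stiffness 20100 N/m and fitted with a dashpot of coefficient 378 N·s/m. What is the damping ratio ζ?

Series springs: 1/k_eq = 2/20100, so k_eq = 20100/2 = 10050 N/m.
ω_n = √(k_eq/m) = √(10050/17.6) = 23.90 rad/s.
Critical damping c_c = 2√(k_eq·m) = 2√(10050 × 17.6) = 841.1 N·s/m, so ζ = c/c_c = 378/841.1 = 0.4494.

0.449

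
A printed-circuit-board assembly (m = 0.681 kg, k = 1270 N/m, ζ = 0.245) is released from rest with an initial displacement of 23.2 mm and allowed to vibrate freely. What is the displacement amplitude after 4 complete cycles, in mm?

0.0405 mm

Logarithmic decrement δ = 2πζ/√(1 − ζ²) = 2π × 0.2450/√(1 − 0.0600) = 1.588.
After n cycles, x_n/x₀ = e^(−nδ), so x_4 = 23.2 × e^(−4 × 1.588) = 23.2 × 0.001745 = 0.04048 mm.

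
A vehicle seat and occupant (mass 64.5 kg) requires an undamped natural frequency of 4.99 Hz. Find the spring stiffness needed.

63400 N/m

ω_n = 2πf_n = 2π × 4.99 = 31.35 rad/s.
k = m·ω_n² = 64.5 × 31.35² = 64.5 × 983.0 = 63400 N/m.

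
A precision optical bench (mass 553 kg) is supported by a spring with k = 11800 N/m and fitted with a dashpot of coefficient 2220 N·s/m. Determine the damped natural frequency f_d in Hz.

0.662 Hz

ω_n = √(k/m) = √(11800/553) = 4.619 rad/s.
Critical damping c_c = 2√(k·m) = 2√(11800 × 553) = 5109 N·s/m, so ζ = c/c_c = 2220/5109 = 0.4345.
ω_d = ω_n√(1 − ζ²) = 4.619 × √(1 − 0.189) = 4.160 rad/s.
f_d = ω_d/(2π) = 0.6622 Hz.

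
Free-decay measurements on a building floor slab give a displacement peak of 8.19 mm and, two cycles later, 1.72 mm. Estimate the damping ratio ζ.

Logarithmic decrement δ = (1/n)·ln(x₀/x_n) = (1/2)·ln(8.19/1.72) = (1/2)·ln(4.762) = 0.7803.
ζ = δ/√(4π² + δ²) = 0.7803/√(39.48 + 0.609) = 0.7803/6.331 = 0.1232.

0.123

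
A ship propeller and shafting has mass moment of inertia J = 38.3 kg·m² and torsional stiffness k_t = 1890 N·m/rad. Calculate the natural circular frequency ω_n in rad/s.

ω_n = √(k_t/J) = √(1890/38.3) = √49.35 = 7.025 rad/s.

7.02 rad/s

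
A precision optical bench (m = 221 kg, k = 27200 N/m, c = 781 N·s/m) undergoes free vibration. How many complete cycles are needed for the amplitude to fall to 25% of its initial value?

ζ = c/(2√(km)) = 781/(2√(27200 × 221)) = 781/4904 = 0.1593.
Logarithmic decrement δ = 2πζ/√(1 − ζ²) = 2π × 0.1593/√(1 − 0.0254) = 1.014.
x_n/x₀ = e^(−nδ) ≤ 0.25; take ln: n ≥ ln(1/0.25)/δ = 1.386/1.014 = 1.368.
So 2 complete cycles are required.

2 cycles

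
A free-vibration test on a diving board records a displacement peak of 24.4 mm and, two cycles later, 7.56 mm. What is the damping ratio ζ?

Logarithmic decrement δ = (1/n)·ln(x₀/x_n) = (1/2)·ln(24.4/7.56) = (1/2)·ln(3.228) = 0.5859.
ζ = δ/√(4π² + δ²) = 0.5859/√(39.48 + 0.343) = 0.5859/6.310 = 0.09284.

0.0928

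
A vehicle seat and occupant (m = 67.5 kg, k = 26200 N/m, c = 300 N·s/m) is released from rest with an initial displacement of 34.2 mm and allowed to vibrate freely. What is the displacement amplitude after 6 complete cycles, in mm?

0.474 mm

ζ = c/(2√(km)) = 300/(2√(26200 × 67.5)) = 300/2660 = 0.1128.
Logarithmic decrement δ = 2πζ/√(1 − ζ²) = 2π × 0.1128/√(1 − 0.0127) = 0.7133.
After n cycles, x_n/x₀ = e^(−nδ), so x_6 = 34.2 × e^(−6 × 0.7133) = 34.2 × 0.01385 = 0.4736 mm.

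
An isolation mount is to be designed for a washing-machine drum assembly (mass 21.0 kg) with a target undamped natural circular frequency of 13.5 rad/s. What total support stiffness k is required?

k = m·ω_n² = 21.0 × 13.50² = 21.0 × 182.2 = 3827 N/m.

3830 N/m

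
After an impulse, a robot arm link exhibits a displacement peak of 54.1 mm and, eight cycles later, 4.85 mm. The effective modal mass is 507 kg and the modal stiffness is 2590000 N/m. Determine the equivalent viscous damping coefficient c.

Logarithmic decrement δ = (1/n)·ln(x₀/x_n) = (1/8)·ln(54.1/4.85) = (1/8)·ln(11.15) = 0.3015.
ζ = δ/√(4π² + δ²) = 0.3015/√(39.48 + 0.0909) = 0.3015/6.290 = 0.04793.
c = ζ · 2√(km) = 0.04793 × 2√(2590000 × 507) = 0.04793 × 72470 = 3473 N·s/m.

3470 N·s/m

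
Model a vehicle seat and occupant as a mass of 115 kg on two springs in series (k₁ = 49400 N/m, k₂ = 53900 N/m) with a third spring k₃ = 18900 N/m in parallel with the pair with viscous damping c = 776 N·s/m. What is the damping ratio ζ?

0.171

Series pair: k_s = k₁k₂/(k₁+k₂) = (49400)(53900)/(49400 + 53900) = 25780 N/m. In parallel with k₃: k_eq = 25780 + 18900 = 44680 N/m.
ω_n = √(k_eq/m) = √(44680/115) = 19.71 rad/s.
Critical damping c_c = 2√(k_eq·m) = 2√(44680 × 115) = 4533 N·s/m, so ζ = c/c_c = 776/4533 = 0.1712.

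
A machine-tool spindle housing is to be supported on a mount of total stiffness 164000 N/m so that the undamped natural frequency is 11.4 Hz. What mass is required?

32.0 kg

ω_n = 2πf_n = 2π × 11.4 = 71.63 rad/s.
m = k/ω_n² = 164000/71.63² = 164000/5131 = 31.96 kg.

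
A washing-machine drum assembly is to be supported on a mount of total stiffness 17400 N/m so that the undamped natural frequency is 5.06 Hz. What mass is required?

17.2 kg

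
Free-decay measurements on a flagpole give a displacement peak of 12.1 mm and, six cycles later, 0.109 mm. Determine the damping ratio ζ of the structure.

0.124

Logarithmic decrement δ = (1/n)·ln(x₀/x_n) = (1/6)·ln(12.1/0.109) = (1/6)·ln(111.0) = 0.7849.
ζ = δ/√(4π² + δ²) = 0.7849/√(39.48 + 0.616) = 0.7849/6.332 = 0.1240.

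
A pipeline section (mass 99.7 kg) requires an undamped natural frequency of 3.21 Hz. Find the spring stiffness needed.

ω_n = 2πf_n = 2π × 3.21 = 20.17 rad/s.
k = m·ω_n² = 99.7 × 20.17² = 99.7 × 406.8 = 40560 N/m.

40600 N/m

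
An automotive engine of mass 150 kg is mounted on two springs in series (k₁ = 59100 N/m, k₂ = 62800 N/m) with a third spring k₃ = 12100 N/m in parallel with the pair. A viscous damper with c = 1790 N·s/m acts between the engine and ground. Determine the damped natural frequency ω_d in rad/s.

Series pair: k_s = k₁k₂/(k₁+k₂) = (59100)(62800)/(59100 + 62800) = 30450 N/m. In parallel with k₃: k_eq = 30450 + 12100 = 42550 N/m.
ω_n = √(k_eq/m) = √(42550/150) = 16.84 rad/s.
Critical damping c_c = 2√(k_eq·m) = 2√(42550 × 150) = 5053 N·s/m, so ζ = c/c_c = 1790/5053 = 0.3543.
ω_d = ω_n√(1 − ζ²) = 16.84 × √(1 − 0.126) = 15.75 rad/s.

15.7 rad/s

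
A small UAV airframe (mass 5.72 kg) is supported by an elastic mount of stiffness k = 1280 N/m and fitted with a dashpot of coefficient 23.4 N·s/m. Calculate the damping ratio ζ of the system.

ω_n = √(k/m) = √(1280/5.72) = 14.96 rad/s.
Critical damping c_c = 2√(k·m) = 2√(1280 × 5.72) = 171.1 N·s/m, so ζ = c/c_c = 23.4/171.1 = 0.1367.

0.137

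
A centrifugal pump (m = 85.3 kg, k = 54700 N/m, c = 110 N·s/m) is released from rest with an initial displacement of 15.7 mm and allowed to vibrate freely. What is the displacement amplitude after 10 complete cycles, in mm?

ζ = c/(2√(km)) = 110/(2√(54700 × 85.3)) = 110/4320 = 0.02546.
Logarithmic decrement δ = 2πζ/√(1 − ζ²) = 2π × 0.02546/√(1 − 0.000648) = 0.1600.
After n cycles, x_n/x₀ = e^(−nδ), so x_10 = 15.7 × e^(−10 × 0.1600) = 15.7 × 0.2018 = 3.169 mm.

3.17 mm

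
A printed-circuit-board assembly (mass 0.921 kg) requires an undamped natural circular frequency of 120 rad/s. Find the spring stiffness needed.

13300 N/m

k = m·ω_n² = 0.921 × 120.0² = 0.921 × 14400 = 13260 N/m.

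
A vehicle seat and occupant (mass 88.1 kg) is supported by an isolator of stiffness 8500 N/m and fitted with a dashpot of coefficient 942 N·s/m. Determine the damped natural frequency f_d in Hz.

1.31 Hz

ω_n = √(k/m) = √(8500/88.1) = 9.822 rad/s.
Critical damping c_c = 2√(k·m) = 2√(8500 × 88.1) = 1731 N·s/m, so ζ = c/c_c = 942/1731 = 0.5443.
ω_d = ω_n√(1 − ζ²) = 9.822 × √(1 − 0.296) = 8.240 rad/s.
f_d = ω_d/(2π) = 1.311 Hz.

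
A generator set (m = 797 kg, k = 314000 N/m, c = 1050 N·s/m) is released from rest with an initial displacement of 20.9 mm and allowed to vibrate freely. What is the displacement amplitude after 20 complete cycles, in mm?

0.322 mm

ζ = c/(2√(km)) = 1050/(2√(314000 × 797)) = 1050/31640 = 0.03319.
Logarithmic decrement δ = 2πζ/√(1 − ζ²) = 2π × 0.03319/√(1 − 0.00110) = 0.2086.
After n cycles, x_n/x₀ = e^(−nδ), so x_20 = 20.9 × e^(−20 × 0.2086) = 20.9 × 0.01541 = 0.3221 mm.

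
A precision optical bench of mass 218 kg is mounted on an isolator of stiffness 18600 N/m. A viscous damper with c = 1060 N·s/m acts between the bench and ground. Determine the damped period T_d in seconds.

0.705 s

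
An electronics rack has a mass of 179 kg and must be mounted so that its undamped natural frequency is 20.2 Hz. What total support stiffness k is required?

ω_n = 2πf_n = 2π × 20.2 = 126.9 rad/s.
k = m·ω_n² = 179 × 126.9² = 179 × 16110 = 2883000 N/m.

2880000 N/m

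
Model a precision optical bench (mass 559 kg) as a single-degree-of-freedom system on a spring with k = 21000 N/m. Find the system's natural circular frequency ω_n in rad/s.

6.13 rad/s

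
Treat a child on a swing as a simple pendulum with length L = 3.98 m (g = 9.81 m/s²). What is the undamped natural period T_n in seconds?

For a simple pendulum ω_n = √(g/L) = √(9.81/3.98) = √2.465 = 1.570 rad/s.
T_n = 2π/ω_n = 6.283/1.570 = 4.002 s.

4.00 s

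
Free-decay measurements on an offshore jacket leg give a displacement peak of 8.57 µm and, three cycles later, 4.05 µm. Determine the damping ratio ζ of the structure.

0.0397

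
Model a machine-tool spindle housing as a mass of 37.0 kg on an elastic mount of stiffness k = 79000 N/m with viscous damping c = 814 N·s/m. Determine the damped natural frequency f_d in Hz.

7.14 Hz

ω_n = √(k/m) = √(79000/37.0) = 46.21 rad/s.
Critical damping c_c = 2√(k·m) = 2√(79000 × 37.0) = 3419 N·s/m, so ζ = c/c_c = 814/3419 = 0.2381.
ω_d = ω_n√(1 − ζ²) = 46.21 × √(1 − 0.0567) = 44.88 rad/s.
f_d = ω_d/(2π) = 7.143 Hz.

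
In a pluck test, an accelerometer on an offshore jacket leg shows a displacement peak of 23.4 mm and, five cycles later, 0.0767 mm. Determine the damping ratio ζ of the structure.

0.179

Logarithmic decrement δ = (1/n)·ln(x₀/x_n) = (1/5)·ln(23.4/0.0767) = (1/5)·ln(305.1) = 1.144.
ζ = δ/√(4π² + δ²) = 1.144/√(39.48 + 1.31) = 1.144/6.387 = 0.1791.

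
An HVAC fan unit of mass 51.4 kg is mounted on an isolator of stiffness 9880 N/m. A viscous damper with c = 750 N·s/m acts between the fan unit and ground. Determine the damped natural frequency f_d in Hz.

ω_n = √(k/m) = √(9880/51.4) = 13.86 rad/s.
Critical damping c_c = 2√(k·m) = 2√(9880 × 51.4) = 1425 N·s/m, so ζ = c/c_c = 750/1425 = 0.5262.
ω_d = ω_n√(1 − ζ²) = 13.86 × √(1 − 0.277) = 11.79 rad/s.
f_d = ω_d/(2π) = 1.876 Hz.

1.88 Hz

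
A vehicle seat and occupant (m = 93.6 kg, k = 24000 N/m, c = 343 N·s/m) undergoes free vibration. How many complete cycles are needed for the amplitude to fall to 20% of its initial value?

3 cycles

ζ = c/(2√(km)) = 343/(2√(24000 × 93.6)) = 343/2998 = 0.1144.
Logarithmic decrement δ = 2πζ/√(1 − ζ²) = 2π × 0.1144/√(1 − 0.0131) = 0.7237.
x_n/x₀ = e^(−nδ) ≤ 0.2; take ln: n ≥ ln(1/0.2)/δ = 1.609/0.7237 = 2.224.
So 3 complete cycles are required.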